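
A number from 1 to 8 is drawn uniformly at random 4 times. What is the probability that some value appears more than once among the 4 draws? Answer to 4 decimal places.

0.5898

P(all 4 different) = 8/8 · 7/8 · ··· · 5/8 ≈ 0.4102.
P(at least two equal) = 1 − 0.4102 = 0.5898.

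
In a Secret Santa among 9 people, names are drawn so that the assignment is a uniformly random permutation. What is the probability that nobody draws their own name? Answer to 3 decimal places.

0.368

This is the derangement probability: permutations of 9 with no fixed point.
D(9) = 9! · (1 − 1/1! + 1/2! − ··· + (−1)^9/9!) = 133496.
P = 133496/362880 = 16687/45360 ≈ 0.368.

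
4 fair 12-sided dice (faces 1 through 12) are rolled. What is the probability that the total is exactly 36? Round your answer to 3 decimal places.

There are 12^4 = 20736 equally likely outcomes.
The number of ordered 4-tuples from {1,…,12} summing to 36 is 451.
P(sum = 36) = 451/20736 ≈ 0.022.

0.022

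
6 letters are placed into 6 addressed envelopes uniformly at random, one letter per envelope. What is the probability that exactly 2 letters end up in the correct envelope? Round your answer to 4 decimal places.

0.1875

Choose which 2 of the 6 are fixed: C(6,2) = 15 ways.
The remaining 4 must have no fixed point: D(4) = 9.
P = 15·9/720 = 3/16 ≈ 0.1875.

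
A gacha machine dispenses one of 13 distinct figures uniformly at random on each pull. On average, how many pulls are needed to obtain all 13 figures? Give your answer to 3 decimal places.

41.342

After i distinct types are collected, each trial gives a new one with probability (13−i)/13, so the expected wait for the next new type is 13/(13−i).
E = 13/13 + 13/12 + 13/11 + 13/10 + 13/9 + 13/8 + 13/7 + 13/6 + 13/5 + 13/4 + 13/3 + 13/2 + 13/1 = 1145993/27720 ≈ 41.342.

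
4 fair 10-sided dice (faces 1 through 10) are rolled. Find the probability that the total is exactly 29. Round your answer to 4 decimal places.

There are 10^4 = 10000 equally likely outcomes.
The number of ordered 4-tuples from {1,…,10} summing to 29 is 348.
P(sum = 29) = 348/10000 = 87/2500 ≈ 0.0348.

0.0348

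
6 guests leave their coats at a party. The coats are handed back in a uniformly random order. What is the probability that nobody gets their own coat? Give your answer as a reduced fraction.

This is the derangement probability: permutations of 6 with no fixed point.
D(6) = 6! · (1 − 1/1! + 1/2! − ··· + (−1)^6/6!) = 265.
P = 265/720 = 53/144.

53/144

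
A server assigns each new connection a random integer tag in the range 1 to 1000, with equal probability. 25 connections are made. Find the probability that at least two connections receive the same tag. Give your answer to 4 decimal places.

It's easier to compute the probability that all 25 are distinct.
P(all distinct) = 1000/1000 · 999/1000 · ··· · 976/1000 ≈ 0.7390.
So the probability of at least one match is 1 − 0.7390 = 0.2610.

0.2610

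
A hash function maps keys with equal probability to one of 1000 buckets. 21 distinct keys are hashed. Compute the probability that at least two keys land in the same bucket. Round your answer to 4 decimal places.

It's easier to compute the probability that all 21 are distinct.
P(all distinct) = 1000/1000 · 999/1000 · ··· · 980/1000 ≈ 0.8094.
So the probability of at least one match is 1 − 0.8094 = 0.1906.

0.1906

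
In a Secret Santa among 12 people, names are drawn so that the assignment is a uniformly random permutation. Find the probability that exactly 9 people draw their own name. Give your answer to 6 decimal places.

0.000001

Choose which 9 of the 12 are fixed: C(12,9) = 220 ways.
The remaining 3 must have no fixed point: D(3) = 2.
P = 220·2/479001600 = 1/1088640 ≈ 0.000001.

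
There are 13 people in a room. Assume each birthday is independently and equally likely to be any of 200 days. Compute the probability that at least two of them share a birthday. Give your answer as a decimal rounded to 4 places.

It's easier to compute the probability that all 13 are distinct.
P(all distinct) = 200/200 · 199/200 · ··· · 188/200 ≈ 0.6714.
So the probability of at least one match is 1 − 0.6714 = 0.3286.

0.3286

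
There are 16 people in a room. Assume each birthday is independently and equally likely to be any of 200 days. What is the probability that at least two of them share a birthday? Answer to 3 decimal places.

0.460

It's easier to compute the probability that all 16 are distinct.
P(all distinct) = 200/200 · 199/200 · ··· · 185/200 ≈ 0.540.
So the probability of at least one match is 1 − 0.540 = 0.460.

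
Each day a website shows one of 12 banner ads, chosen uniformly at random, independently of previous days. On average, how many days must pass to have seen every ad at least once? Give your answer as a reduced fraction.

After i distinct types are collected, each trial gives a new one with probability (12−i)/12, so the expected wait for the next new type is 12/(12−i).
E = 12/12 + 12/11 + 12/10 + 12/9 + 12/8 + 12/7 + 12/6 + 12/5 + 12/4 + 12/3 + 12/2 + 12/1 = 86021/2310.

86021/2310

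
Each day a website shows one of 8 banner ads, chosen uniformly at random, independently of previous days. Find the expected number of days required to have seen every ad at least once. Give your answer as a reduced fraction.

761/35

After i distinct types are collected, each trial gives a new one with probability (8−i)/8, so the expected wait for the next new type is 8/(8−i).
E = 8/8 + 8/7 + 8/6 + 8/5 + 8/4 + 8/3 + 8/2 + 8/1 = 761/35.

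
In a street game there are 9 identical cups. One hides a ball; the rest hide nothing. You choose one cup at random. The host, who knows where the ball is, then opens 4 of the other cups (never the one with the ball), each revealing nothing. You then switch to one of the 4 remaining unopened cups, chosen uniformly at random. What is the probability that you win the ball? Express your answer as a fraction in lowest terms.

Your original cup holds the ball with probability 1/9, so the other 8 collectively hold it with probability 8/9.
The host can always find 4 empty cups to open, so the reveals don't change that 8/9; it is now spread over the 4 remaining unopened cups.
P(win by switching) = (8/9) · (1/4) = 2/9.

2/9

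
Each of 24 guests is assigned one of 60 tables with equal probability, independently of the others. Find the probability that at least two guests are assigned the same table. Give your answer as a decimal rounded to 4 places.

It's easier to compute the probability that all 24 are distinct.
P(all distinct) = 60/60 · 59/60 · ··· · 37/60 ≈ 0.0047.
So the probability of at least one match is 1 − 0.0047 = 0.9953.

0.9953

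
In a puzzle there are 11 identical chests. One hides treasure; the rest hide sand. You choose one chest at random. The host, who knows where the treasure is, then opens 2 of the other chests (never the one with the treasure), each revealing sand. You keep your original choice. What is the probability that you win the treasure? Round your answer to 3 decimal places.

The host can always open 2 empty chests regardless of your choice, so the reveals give no information about your original chest.
P(win by staying) = 1/11 ≈ 0.091.

0.091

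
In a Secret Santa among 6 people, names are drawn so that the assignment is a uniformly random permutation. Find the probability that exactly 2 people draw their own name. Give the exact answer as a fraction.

3/16

Choose which 2 of the 6 are fixed: C(6,2) = 15 ways.
The remaining 4 must have no fixed point: D(4) = 9.
P = 15·9/720 = 3/16.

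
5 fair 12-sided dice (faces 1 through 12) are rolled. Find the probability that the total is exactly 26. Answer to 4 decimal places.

0.0365

There are 12^5 = 248832 equally likely outcomes.
The number of ordered 5-tuples from {1,…,12} summing to 26 is 9075.
P(sum = 26) = 9075/248832 = 3025/82944 ≈ 0.0365.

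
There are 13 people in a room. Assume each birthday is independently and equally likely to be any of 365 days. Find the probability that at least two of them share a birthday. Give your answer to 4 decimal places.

It's easier to compute the probability that all 13 are distinct.
P(all distinct) = 365/365 · 364/365 · ··· · 353/365 ≈ 0.8056.
So the probability of at least one match is 1 − 0.8056 = 0.1944.

0.1944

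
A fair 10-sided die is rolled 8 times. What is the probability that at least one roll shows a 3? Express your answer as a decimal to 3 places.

P(no roll shows a 3) = (9/10)^8 ≈ 0.430.
P(at least one) = 1 − 0.430 = 0.570.

0.570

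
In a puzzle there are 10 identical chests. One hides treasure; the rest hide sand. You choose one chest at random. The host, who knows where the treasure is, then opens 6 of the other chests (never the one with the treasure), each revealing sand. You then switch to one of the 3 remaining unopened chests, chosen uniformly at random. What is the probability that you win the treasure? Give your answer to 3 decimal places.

Your original chest holds the treasure with probability 1/10, so the other 9 collectively hold it with probability 9/10.
The host can always find 6 empty chests to open, so the reveals don't change that 9/10; it is now spread over the 3 remaining unopened chests.
P(win by switching) = (9/10) · (1/3) = 3/10 ≈ 0.300.

0.300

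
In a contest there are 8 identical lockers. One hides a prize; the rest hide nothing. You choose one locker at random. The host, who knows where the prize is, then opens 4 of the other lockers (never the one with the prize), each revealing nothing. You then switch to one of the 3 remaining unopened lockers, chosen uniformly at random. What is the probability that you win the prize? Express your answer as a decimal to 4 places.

0.2917

Your original locker holds the prize with probability 1/8, so the other 7 collectively hold it with probability 7/8.
The host can always find 4 empty lockers to open, so the reveals don't change that 7/8; it is now spread over the 3 remaining unopened lockers.
P(win by switching) = (7/8) · (1/3) = 7/24 ≈ 0.2917.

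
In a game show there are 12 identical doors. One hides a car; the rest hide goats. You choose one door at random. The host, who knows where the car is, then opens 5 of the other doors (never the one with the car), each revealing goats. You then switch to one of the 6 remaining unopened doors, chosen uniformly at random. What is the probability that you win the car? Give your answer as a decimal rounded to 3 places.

Your original door holds the car with probability 1/12, so the other 11 collectively hold it with probability 11/12.
The host can always find 5 empty doors to open, so the reveals don't change that 11/12; it is now spread over the 6 remaining unopened doors.
P(win by switching) = (11/12) · (1/6) = 11/72 ≈ 0.153.

0.153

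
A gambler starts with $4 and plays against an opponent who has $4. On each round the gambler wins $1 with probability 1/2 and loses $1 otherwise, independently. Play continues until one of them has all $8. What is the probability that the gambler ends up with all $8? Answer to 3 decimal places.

With a fair step, P(i) = ½P(i−1) + ½P(i+1) with P(0)=0, P(8)=1 has the linear solution P(i) = i/8.
P(4) = 4/8 = 1/2 ≈ 0.500.

0.500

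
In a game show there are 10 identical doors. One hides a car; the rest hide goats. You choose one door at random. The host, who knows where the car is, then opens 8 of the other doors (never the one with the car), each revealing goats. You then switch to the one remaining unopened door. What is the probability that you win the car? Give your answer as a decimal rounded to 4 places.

0.9000

Your original door holds the car with probability 1/10, so the other 9 collectively hold it with probability 9/10.
The host can always find 8 empty doors to open, so the reveals don't change that 9/10; it is now spread over the 1 remaining unopened door.
P(win by switching) = (9/10) · (1/1) = 9/10 ≈ 0.9000.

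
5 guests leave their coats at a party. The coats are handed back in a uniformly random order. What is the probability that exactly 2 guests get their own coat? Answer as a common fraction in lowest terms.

Choose which 2 of the 5 are fixed: C(5,2) = 10 ways.
The remaining 3 must have no fixed point: D(3) = 2.
P = 10·2/120 = 1/6.

1/6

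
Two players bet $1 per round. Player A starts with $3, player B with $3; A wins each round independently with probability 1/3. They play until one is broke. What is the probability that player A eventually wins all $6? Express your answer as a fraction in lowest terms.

Let r = q/p = (2/3)/(1/3) = 2. The recurrence P(i) = p·P(i+1) + q·P(i−1) with P(0)=0, P(6)=1 gives P(i) = (1 − r^i)/(1 − r^6).
P(3) = (1 − (2)^3) / (1 − (2)^6) = 1/9.

1/9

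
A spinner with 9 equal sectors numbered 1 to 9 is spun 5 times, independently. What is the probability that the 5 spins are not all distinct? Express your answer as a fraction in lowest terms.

P(all 5 different) = 9/9 · 8/9 · ··· · 5/9 = 560/2187.
P(at least two equal) = 1 − 560/2187 = 1627/2187.

1627/2187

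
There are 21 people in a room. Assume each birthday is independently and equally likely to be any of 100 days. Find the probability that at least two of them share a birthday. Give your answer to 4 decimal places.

0.8957

It's easier to compute the probability that all 21 are distinct.
P(all distinct) = 100/100 · 99/100 · ··· · 80/100 ≈ 0.1043.
So the probability of at least one match is 1 − 0.1043 = 0.8957.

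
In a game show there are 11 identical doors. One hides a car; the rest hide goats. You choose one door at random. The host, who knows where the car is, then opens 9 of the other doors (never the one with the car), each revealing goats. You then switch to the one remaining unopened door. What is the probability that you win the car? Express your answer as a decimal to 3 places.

Your original door holds the car with probability 1/11, so the other 10 collectively hold it with probability 10/11.
The host can always find 9 empty doors to open, so the reveals don't change that 10/11; it is now spread over the 1 remaining unopened door.
P(win by switching) = (10/11) · (1/1) = 10/11 ≈ 0.909.

0.909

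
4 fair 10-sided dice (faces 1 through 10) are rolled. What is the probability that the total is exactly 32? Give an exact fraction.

There are 10^4 = 10000 equally likely outcomes.
The number of ordered 4-tuples from {1,…,10} summing to 32 is 165.
P(sum = 32) = 165/10000 = 33/2000.

33/2000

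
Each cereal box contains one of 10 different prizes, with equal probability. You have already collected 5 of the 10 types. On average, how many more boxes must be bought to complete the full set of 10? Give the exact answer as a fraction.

137/6

Starting from 5 distinct types, each trial gives a new one with probability (10−i)/10 when i types are held, so the wait for the next new type is 10/(10−i).
E = 10/5 + 10/4 + 10/3 + 10/2 + 10/1 = 137/6.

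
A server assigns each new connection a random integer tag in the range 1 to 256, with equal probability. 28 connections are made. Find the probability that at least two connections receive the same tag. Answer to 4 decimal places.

0.7840

It's easier to compute the probability that all 28 are distinct.
P(all distinct) = 256/256 · 255/256 · ··· · 229/256 ≈ 0.2160.
So the probability of at least one match is 1 − 0.2160 = 0.7840.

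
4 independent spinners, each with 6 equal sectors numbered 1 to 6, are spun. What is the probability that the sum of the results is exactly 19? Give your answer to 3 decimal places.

There are 6^4 = 1296 equally likely outcomes.
The number of ordered 4-tuples from {1,…,6} summing to 19 is 56.
P(sum = 19) = 56/1296 = 7/162 ≈ 0.043.

0.043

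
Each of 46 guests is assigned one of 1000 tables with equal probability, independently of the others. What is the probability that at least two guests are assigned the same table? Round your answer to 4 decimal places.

0.6504

It's easier to compute the probability that all 46 are distinct.
P(all distinct) = 1000/1000 · 999/1000 · ··· · 955/1000 ≈ 0.3496.
So the probability of at least one match is 1 − 0.3496 = 0.6504.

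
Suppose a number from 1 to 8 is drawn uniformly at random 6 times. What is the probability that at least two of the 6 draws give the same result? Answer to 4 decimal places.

0.9231

P(all 6 different) = 8/8 · 7/8 · ··· · 3/8 ≈ 0.0769.
P(at least two equal) = 1 − 0.0769 = 0.9231.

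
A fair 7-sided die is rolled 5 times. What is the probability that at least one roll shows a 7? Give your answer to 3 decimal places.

0.537

P(no roll shows a 7) = (6/7)^5 ≈ 0.463.
P(at least one) = 1 − 0.463 = 0.537.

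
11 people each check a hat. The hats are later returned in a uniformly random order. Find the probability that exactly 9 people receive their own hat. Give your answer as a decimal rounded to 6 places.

Choose which 9 of the 11 are fixed: C(11,9) = 55 ways.
The remaining 2 must have no fixed point: D(2) = 1.
P = 55·1/39916800 = 1/725760 ≈ 0.000001.

0.000001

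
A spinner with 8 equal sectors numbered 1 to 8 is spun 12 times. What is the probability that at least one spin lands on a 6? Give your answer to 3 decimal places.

P(no spin lands on a 6) = (7/8)^12 ≈ 0.201.
P(at least one) = 1 − 0.201 = 0.799.

0.799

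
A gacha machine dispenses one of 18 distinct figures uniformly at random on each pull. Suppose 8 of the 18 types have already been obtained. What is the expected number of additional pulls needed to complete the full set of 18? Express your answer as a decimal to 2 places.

Starting from 8 distinct types, each trial gives a new one with probability (18−i)/18 when i types are held, so the wait for the next new type is 18/(18−i).
E = 18/10 + 18/9 + 18/8 + 18/7 + 18/6 + 18/5 + 18/4 + 18/3 + 18/2 + 18/1 = 7381/140 ≈ 52.72.

52.72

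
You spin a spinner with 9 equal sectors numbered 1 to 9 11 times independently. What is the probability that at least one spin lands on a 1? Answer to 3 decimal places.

0.726

P(no spin lands on a 1) = (8/9)^11 ≈ 0.274.
P(at least one) = 1 − 0.274 = 0.726.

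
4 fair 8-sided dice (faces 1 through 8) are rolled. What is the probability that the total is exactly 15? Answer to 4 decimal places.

There are 8^4 = 4096 equally likely outcomes.
The number of ordered 4-tuples from {1,…,8} summing to 15 is 284.
P(sum = 15) = 284/4096 = 71/1024 ≈ 0.0693.

0.0693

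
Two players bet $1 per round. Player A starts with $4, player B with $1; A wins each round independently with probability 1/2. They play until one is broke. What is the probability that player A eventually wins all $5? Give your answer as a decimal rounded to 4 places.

0.8000

With a fair step, P(i) = ½P(i−1) + ½P(i+1) with P(0)=0, P(5)=1 has the linear solution P(i) = i/5.
P(4) = 4/5 ≈ 0.8000.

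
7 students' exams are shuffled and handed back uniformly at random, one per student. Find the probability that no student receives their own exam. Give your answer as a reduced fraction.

This is the derangement probability: permutations of 7 with no fixed point.
D(7) = 7! · (1 − 1/1! + 1/2! − ··· + (−1)^7/7!) = 1854.
P = 1854/5040 = 103/280.

103/280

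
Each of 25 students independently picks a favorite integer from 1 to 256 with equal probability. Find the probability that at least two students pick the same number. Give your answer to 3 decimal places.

0.702

It's easier to compute the probability that all 25 are distinct.
P(all distinct) = 256/256 · 255/256 · ··· · 232/256 ≈ 0.298.
So the probability of at least one match is 1 − 0.298 = 0.702.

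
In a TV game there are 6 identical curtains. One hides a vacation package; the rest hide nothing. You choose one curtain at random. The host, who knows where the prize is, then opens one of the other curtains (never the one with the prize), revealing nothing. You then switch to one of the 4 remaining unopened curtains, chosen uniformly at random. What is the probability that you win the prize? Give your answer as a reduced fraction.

Your original curtain holds the prize with probability 1/6, so the other 5 collectively hold it with probability 5/6.
The host can always find an empty curtain to open, so this doesn't change that 5/6; it is now spread over the 4 remaining unopened curtains.
P(win by switching) = (5/6) · (1/4) = 5/24.

5/24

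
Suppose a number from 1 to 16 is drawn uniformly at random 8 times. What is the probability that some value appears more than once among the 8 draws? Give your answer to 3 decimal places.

0.879

P(all 8 different) = 16/16 · 15/16 · ··· · 9/16 ≈ 0.121.
P(at least two equal) = 1 − 0.121 = 0.879.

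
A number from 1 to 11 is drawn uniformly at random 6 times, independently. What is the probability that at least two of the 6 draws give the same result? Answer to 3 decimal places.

P(all 6 different) = 11/11 · 10/11 · ··· · 6/11 ≈ 0.188.
P(at least two equal) = 1 − 0.188 = 0.812.

0.812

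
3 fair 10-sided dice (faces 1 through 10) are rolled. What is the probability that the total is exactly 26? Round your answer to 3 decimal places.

0.015

There are 10^3 = 1000 equally likely outcomes.
The number of ordered 3-tuples from {1,…,10} summing to 26 is 15.
P(sum = 26) = 15/1000 = 3/200 ≈ 0.015.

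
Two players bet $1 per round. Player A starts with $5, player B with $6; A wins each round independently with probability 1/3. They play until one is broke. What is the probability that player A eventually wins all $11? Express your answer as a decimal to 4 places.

0.0151

Let r = q/p = (2/3)/(1/3) = 2. The recurrence P(i) = p·P(i+1) + q·P(i−1) with P(0)=0, P(11)=1 gives P(i) = (1 − r^i)/(1 − r^11).
P(5) = (1 − (2)^5) / (1 − (2)^11) = 31/2047 ≈ 0.0151.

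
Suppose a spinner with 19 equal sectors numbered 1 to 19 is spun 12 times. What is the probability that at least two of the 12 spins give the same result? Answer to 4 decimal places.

P(all 12 different) = 19/19 · 18/19 · ··· · 8/19 ≈ 0.0109.
P(at least two equal) = 1 − 0.0109 = 0.9891.

0.9891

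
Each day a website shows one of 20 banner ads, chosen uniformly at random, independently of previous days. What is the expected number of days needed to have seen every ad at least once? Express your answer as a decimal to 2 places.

After i distinct types are collected, each trial gives a new one with probability (20−i)/20, so the expected wait for the next new type is 20/(20−i).
E = 20/20 + 20/19 + 20/18 + 20/17 + 20/16 + 20/15 + 20/14 + 20/13 + 20/12 + 20/11 + 20/10 + 20/9 + 20/8 + 20/7 + 20/6 + 20/5 + 20/4 + 20/3 + 20/2 + 20/1 = 279175675/3879876 ≈ 71.95.

71.95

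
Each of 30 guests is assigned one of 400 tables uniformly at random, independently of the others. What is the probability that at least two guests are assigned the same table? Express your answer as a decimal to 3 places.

0.672

It's easier to compute the probability that all 30 are distinct.
P(all distinct) = 400/400 · 399/400 · ··· · 371/400 ≈ 0.328.
So the probability of at least one match is 1 − 0.328 = 0.672.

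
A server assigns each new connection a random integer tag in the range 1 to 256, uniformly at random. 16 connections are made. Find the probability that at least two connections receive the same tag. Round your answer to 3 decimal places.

0.380

It's easier to compute the probability that all 16 are distinct.
P(all distinct) = 256/256 · 255/256 · ··· · 241/256 ≈ 0.620.
So the probability of at least one match is 1 − 0.620 = 0.380.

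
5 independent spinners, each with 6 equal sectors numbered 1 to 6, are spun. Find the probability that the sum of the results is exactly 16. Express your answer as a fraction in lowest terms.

245/2592

There are 6^5 = 7776 equally likely outcomes.
The number of ordered 5-tuples from {1,…,6} summing to 16 is 735.
P(sum = 16) = 735/7776 = 245/2592.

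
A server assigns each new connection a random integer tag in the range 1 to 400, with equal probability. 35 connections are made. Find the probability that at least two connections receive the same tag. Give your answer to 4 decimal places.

0.7839

It's easier to compute the probability that all 35 are distinct.
P(all distinct) = 400/400 · 399/400 · ··· · 366/400 ≈ 0.2161.
So the probability of at least one match is 1 − 0.2161 = 0.7839.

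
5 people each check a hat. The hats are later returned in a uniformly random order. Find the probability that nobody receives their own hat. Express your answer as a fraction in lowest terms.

11/30

This is the derangement probability: permutations of 5 with no fixed point.
D(5) = 5! · (1 − 1/1! + 1/2! − ··· + (−1)^5/5!) = 44.
P = 44/120 = 11/30.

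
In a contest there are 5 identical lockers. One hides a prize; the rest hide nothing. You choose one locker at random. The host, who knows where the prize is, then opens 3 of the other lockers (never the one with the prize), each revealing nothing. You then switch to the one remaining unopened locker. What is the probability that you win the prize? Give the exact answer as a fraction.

Your original locker holds the prize with probability 1/5, so the other 4 collectively hold it with probability 4/5.
The host can always find 3 empty lockers to open, so the reveals don't change that 4/5; it is now spread over the 1 remaining unopened locker.
P(win by switching) = (4/5) · (1/1) = 4/5.

4/5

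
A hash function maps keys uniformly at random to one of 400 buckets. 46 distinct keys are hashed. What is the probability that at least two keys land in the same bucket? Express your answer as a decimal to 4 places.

It's easier to compute the probability that all 46 are distinct.
P(all distinct) = 400/400 · 399/400 · ··· · 355/400 ≈ 0.0678.
So the probability of at least one match is 1 − 0.0678 = 0.9322.

0.9322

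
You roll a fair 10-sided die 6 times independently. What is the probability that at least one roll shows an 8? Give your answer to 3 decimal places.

0.469

P(no roll shows an 8) = (9/10)^6 ≈ 0.531.
P(at least one) = 1 − 0.531 = 0.469.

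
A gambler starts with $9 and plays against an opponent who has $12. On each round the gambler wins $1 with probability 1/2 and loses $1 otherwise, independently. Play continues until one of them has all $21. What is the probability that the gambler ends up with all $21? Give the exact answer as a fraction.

3/7

With a fair step, P(i) = ½P(i−1) + ½P(i+1) with P(0)=0, P(21)=1 has the linear solution P(i) = i/21.
P(9) = 9/21 = 3/7.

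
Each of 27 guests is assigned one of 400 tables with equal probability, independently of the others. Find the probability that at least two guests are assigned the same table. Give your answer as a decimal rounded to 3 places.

0.592

It's easier to compute the probability that all 27 are distinct.
P(all distinct) = 400/400 · 399/400 · ··· · 374/400 ≈ 0.408.
So the probability of at least one match is 1 − 0.408 = 0.592.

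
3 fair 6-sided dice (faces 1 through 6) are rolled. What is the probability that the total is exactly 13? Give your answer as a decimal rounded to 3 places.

There are 6^3 = 216 equally likely outcomes.
The number of ordered 3-tuples from {1,…,6} summing to 13 is 21.
P(sum = 13) = 21/216 = 7/72 ≈ 0.097.

0.097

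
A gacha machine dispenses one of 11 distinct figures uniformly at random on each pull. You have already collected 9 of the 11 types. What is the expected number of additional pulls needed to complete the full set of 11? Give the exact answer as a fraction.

33/2

Starting from 9 distinct types, each trial gives a new one with probability (11−i)/11 when i types are held, so the wait for the next new type is 11/(11−i).
E = 11/2 + 11/1 = 33/2.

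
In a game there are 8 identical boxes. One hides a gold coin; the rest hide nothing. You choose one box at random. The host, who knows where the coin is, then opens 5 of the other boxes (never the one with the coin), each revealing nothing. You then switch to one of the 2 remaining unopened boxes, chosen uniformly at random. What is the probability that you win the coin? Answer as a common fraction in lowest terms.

Your original box holds the coin with probability 1/8, so the other 7 collectively hold it with probability 7/8.
The host can always find 5 empty boxes to open, so the reveals don't change that 7/8; it is now spread over the 2 remaining unopened boxes.
P(win by switching) = (7/8) · (1/2) = 7/16.

7/16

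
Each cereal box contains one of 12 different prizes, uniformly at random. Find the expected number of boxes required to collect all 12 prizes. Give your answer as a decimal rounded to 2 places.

After i distinct types are collected, each trial gives a new one with probability (12−i)/12, so the expected wait for the next new type is 12/(12−i).
E = 12/12 + 12/11 + 12/10 + 12/9 + 12/8 + 12/7 + 12/6 + 12/5 + 12/4 + 12/3 + 12/2 + 12/1 = 86021/2310 ≈ 37.24.

37.24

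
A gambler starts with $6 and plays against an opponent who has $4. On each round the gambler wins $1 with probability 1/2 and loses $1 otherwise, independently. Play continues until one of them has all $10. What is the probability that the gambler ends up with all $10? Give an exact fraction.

3/5

With a fair step, P(i) = ½P(i−1) + ½P(i+1) with P(0)=0, P(10)=1 has the linear solution P(i) = i/10.
P(6) = 6/10 = 3/5.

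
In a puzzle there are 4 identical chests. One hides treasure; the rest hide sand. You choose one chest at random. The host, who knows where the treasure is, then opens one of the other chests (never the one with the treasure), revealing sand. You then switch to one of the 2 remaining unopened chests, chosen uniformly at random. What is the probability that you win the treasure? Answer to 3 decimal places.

0.375

Your original chest holds the treasure with probability 1/4, so the other 3 collectively hold it with probability 3/4.
The host can always find an empty chest to open, so this doesn't change that 3/4; it is now spread over the 2 remaining unopened chests.
P(win by switching) = (3/4) · (1/2) = 3/8 ≈ 0.375.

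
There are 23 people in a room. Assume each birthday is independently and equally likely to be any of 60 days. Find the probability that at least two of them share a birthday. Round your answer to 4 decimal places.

0.9923

It's easier to compute the probability that all 23 are distinct.
P(all distinct) = 60/60 · 59/60 · ··· · 38/60 ≈ 0.0077.
So the probability of at least one match is 1 − 0.0077 = 0.9923.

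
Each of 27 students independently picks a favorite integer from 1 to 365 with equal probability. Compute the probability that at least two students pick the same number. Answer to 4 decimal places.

It's easier to compute the probability that all 27 are distinct.
P(all distinct) = 365/365 · 364/365 · ··· · 339/365 ≈ 0.3731.
So the probability of at least one match is 1 − 0.3731 = 0.6269.

0.6269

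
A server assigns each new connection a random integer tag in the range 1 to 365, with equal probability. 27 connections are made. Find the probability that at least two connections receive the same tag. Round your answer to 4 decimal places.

0.6269

It's easier to compute the probability that all 27 are distinct.
P(all distinct) = 365/365 · 364/365 · ··· · 339/365 ≈ 0.3731.
So the probability of at least one match is 1 − 0.3731 = 0.6269.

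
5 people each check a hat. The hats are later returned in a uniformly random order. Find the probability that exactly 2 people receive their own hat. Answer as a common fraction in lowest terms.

Choose which 2 of the 5 are fixed: C(5,2) = 10 ways.
The remaining 3 must have no fixed point: D(3) = 2.
P = 10·2/120 = 1/6.

1/6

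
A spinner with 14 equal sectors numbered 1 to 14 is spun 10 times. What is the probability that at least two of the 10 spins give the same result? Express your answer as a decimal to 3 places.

P(all 10 different) = 14/14 · 13/14 · ··· · 5/14 ≈ 0.013.
P(at least two equal) = 1 − 0.013 = 0.987.

0.987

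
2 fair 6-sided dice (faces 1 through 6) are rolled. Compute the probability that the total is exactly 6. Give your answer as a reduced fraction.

5/36

There are 6^2 = 36 equally likely outcomes.
The number of ordered 2-tuples from {1,…,6} summing to 6 is 5.
P(sum = 6) = 5/36.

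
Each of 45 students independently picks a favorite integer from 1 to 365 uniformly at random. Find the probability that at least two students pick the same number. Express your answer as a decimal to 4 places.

It's easier to compute the probability that all 45 are distinct.
P(all distinct) = 365/365 · 364/365 · ··· · 321/365 ≈ 0.0590.
So the probability of at least one match is 1 − 0.0590 = 0.9410.

0.9410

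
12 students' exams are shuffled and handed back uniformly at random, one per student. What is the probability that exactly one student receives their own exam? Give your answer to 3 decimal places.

0.368

Choose which one is fixed: C(12,1) = 12 ways.
The remaining 11 must have no fixed point: D(11) = 14684570.
P = 12·14684570/479001600 = 1468457/3991680 ≈ 0.368.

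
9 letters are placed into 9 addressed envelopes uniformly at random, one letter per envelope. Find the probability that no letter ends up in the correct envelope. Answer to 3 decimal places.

0.368

This is the derangement probability: permutations of 9 with no fixed point.
D(9) = 9! · (1 − 1/1! + 1/2! − ··· + (−1)^9/9!) = 133496.
P = 133496/362880 = 16687/45360 ≈ 0.368.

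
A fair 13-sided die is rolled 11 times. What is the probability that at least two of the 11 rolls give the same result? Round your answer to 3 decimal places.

0.998

P(all 11 different) = 13/13 · 12/13 · ··· · 3/13 ≈ 0.002.
P(at least two equal) = 1 − 0.002 = 0.998.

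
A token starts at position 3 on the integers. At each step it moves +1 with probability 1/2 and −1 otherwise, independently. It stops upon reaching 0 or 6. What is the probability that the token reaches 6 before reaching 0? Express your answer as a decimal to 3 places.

With a fair step, P(i) = ½P(i−1) + ½P(i+1) with P(0)=0, P(6)=1 has the linear solution P(i) = i/6.
P(3) = 3/6 = 1/2 ≈ 0.500.

0.500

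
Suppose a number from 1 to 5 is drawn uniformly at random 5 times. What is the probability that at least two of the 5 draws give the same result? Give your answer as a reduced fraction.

P(all 5 different) = 5/5 · 4/5 · ··· · 1/5 = 24/625.
P(at least two equal) = 1 − 24/625 = 601/625.

601/625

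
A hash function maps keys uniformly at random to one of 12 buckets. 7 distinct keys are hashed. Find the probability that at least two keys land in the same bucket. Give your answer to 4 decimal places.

It's easier to compute the probability that all 7 are distinct.
P(all distinct) = 12/12 · 11/12 · ··· · 6/12 ≈ 0.1114.
So the probability of at least one match is 1 − 0.1114 = 0.8886.

0.8886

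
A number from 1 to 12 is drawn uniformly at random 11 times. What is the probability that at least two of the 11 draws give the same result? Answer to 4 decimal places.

P(all 11 different) = 12/12 · 11/12 · ··· · 2/12 ≈ 0.0006.
P(at least two equal) = 1 − 0.0006 = 0.9994.

0.9994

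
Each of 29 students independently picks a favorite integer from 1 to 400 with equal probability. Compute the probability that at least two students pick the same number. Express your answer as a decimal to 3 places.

It's easier to compute the probability that all 29 are distinct.
P(all distinct) = 400/400 · 399/400 · ··· · 372/400 ≈ 0.353.
So the probability of at least one match is 1 − 0.353 = 0.647.

0.647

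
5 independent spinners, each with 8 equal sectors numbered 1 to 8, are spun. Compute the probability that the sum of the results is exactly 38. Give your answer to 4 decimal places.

0.0005

There are 8^5 = 32768 equally likely outcomes.
The number of ordered 5-tuples from {1,…,8} summing to 38 is 15.
P(sum = 38) = 15/32768 ≈ 0.0005.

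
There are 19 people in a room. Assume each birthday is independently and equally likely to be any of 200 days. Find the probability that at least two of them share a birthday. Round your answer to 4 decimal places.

It's easier to compute the probability that all 19 are distinct.
P(all distinct) = 200/200 · 199/200 · ··· · 182/200 ≈ 0.4137.
So the probability of at least one match is 1 − 0.4137 = 0.5863.

0.5863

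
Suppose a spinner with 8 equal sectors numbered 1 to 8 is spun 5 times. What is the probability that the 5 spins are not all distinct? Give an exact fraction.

407/512

P(all 5 different) = 8/8 · 7/8 · ··· · 4/8 = 105/512.
P(at least two equal) = 1 − 105/512 = 407/512.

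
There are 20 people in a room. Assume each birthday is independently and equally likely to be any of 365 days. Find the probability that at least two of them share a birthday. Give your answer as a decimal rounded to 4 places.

0.4114

It's easier to compute the probability that all 20 are distinct.
P(all distinct) = 365/365 · 364/365 · ··· · 346/365 ≈ 0.5886.
So the probability of at least one match is 1 − 0.5886 = 0.4114.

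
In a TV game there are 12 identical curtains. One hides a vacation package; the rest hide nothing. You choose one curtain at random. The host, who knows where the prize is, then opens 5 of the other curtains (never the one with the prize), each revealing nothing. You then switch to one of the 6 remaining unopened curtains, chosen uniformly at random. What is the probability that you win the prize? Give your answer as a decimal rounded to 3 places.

Your original curtain holds the prize with probability 1/12, so the other 11 collectively hold it with probability 11/12.
The host can always find 5 empty curtains to open, so the reveals don't change that 11/12; it is now spread over the 6 remaining unopened curtains.
P(win by switching) = (11/12) · (1/6) = 11/72 ≈ 0.153.

0.153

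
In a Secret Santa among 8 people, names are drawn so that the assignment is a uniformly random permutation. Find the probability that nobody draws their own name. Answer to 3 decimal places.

This is the derangement probability: permutations of 8 with no fixed point.
D(8) = 8! · (1 − 1/1! + 1/2! − ··· + (−1)^8/8!) = 14833.
P = 14833/40320 = 2119/5760 ≈ 0.368.

0.368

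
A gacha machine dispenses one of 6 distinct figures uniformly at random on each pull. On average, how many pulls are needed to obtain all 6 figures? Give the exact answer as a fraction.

147/10

After i distinct types are collected, each trial gives a new one with probability (6−i)/6, so the expected wait for the next new type is 6/(6−i).
E = 6/6 + 6/5 + 6/4 + 6/3 + 6/2 + 6/1 = 147/10.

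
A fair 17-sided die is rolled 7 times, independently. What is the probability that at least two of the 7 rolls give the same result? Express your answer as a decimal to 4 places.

P(all 7 different) = 17/17 · 16/17 · ··· · 11/17 ≈ 0.2389.
P(at least two equal) = 1 − 0.2389 = 0.7611.

0.7611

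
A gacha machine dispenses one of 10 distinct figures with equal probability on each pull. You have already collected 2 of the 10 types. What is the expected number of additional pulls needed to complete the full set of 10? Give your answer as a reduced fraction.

761/28

Starting from 2 distinct types, each trial gives a new one with probability (10−i)/10 when i types are held, so the wait for the next new type is 10/(10−i).
E = 10/8 + 10/7 + 10/6 + 10/5 + 10/4 + 10/3 + 10/2 + 10/1 = 761/28.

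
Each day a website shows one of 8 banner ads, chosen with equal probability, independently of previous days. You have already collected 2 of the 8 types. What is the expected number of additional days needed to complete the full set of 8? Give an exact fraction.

Starting from 2 distinct types, each trial gives a new one with probability (8−i)/8 when i types are held, so the wait for the next new type is 8/(8−i).
E = 8/6 + 8/5 + 8/4 + 8/3 + 8/2 + 8/1 = 98/5.

98/5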